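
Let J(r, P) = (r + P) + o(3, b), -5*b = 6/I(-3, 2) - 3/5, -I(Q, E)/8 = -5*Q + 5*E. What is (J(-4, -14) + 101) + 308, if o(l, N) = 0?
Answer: 391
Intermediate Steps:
I(Q, E) = -40*E + 40*Q (I(Q, E) = -8*(-5*Q + 5*E) = -40*E + 40*Q)
b = 63/500 (b = -(6/(-40*2 + 40*(-3)) - 3/5)/5 = -(6/(-80 - 120) - 3*⅕)/5 = -(6/(-200) - ⅗)/5 = -(6*(-1/200) - ⅗)/5 = -(-3/100 - ⅗)/5 = -⅕*(-63/100) = 63/500 ≈ 0.12600)
J(r, P) = P + r (J(r, P) = (r + P) + 0 = (P + r) + 0 = P + r)
(J(-4, -14) + 101) + 308 = ((-14 - 4) + 101) + 308 = (-18 + 101) + 308 = 83 + 308 = 391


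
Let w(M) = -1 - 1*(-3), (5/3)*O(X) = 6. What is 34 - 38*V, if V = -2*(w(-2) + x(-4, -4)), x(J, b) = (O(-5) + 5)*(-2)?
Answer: -5606/5 ≈ -1121.2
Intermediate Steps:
O(X) = 18/5 (O(X) = (⅗)*6 = 18/5)
x(J, b) = -86/5 (x(J, b) = (18/5 + 5)*(-2) = (43/5)*(-2) = -86/5)
w(M) = 2 (w(M) = -1 + 3 = 2)
V = 152/5 (V = -2*(2 - 86/5) = -2*(-76/5) = 152/5 ≈ 30.400)
34 - 38*V = 34 - 38*152/5 = 34 - 5776/5 = -5606/5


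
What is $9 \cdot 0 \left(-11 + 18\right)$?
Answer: $0$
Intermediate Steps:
$9 \cdot 0 \left(-11 + 18\right) = 0 \cdot 7 = 0$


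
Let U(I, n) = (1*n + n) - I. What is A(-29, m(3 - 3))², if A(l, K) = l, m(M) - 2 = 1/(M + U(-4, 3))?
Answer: 841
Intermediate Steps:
U(I, n) = -I + 2*n (U(I, n) = (n + n) - I = 2*n - I = -I + 2*n)
m(M) = 2 + 1/(10 + M) (m(M) = 2 + 1/(M + (-1*(-4) + 2*3)) = 2 + 1/(M + (4 + 6)) = 2 + 1/(M + 10) = 2 + 1/(10 + M))
A(-29, m(3 - 3))² = (-29)² = 841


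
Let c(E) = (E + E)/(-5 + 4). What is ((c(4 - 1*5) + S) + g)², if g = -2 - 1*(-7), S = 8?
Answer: 225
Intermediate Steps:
c(E) = -2*E (c(E) = (2*E)/(-1) = (2*E)*(-1) = -2*E)
g = 5 (g = -2 + 7 = 5)
((c(4 - 1*5) + S) + g)² = ((-2*(4 - 1*5) + 8) + 5)² = ((-2*(4 - 5) + 8) + 5)² = ((-2*(-1) + 8) + 5)² = ((2 + 8) + 5)² = (10 + 5)² = 15² = 225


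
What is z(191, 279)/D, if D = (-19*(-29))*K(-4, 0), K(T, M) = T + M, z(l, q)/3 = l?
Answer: -573/2204 ≈ -0.25998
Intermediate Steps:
z(l, q) = 3*l
K(T, M) = M + T
D = -2204 (D = (-19*(-29))*(0 - 4) = 551*(-4) = -2204)
z(191, 279)/D = (3*191)/(-2204) = 573*(-1/2204) = -573/2204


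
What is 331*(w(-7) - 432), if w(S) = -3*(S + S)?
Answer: -129090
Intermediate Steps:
w(S) = -6*S
331*(w(-7) - 432) = 331*(-6*(-7) - 432) = 331*(42 - 432) = 331*(-390) = -129090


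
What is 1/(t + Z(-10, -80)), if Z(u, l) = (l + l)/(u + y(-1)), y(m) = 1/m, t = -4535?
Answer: -11/49725 ≈ -0.00022122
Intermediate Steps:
Z(u, l) = 2*l/(-1 + u) (Z(u, l) = (l + l)/(u + 1/(-1)) = (2*l)/(u - 1) = (2*l)/(-1 + u) = 2*l/(-1 + u))
1/(t + Z(-10, -80)) = 1/(-4535 + 2*(-80)/(-1 - 10)) = 1/(-4535 + 2*(-80)/(-11)) = 1/(-4535 + 2*(-80)*(-1/11)) = 1/(-4535 + 160/11) = 1/(-49725/11) = -11/49725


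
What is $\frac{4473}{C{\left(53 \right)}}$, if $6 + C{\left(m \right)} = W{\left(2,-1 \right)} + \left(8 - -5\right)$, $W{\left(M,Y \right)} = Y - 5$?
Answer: $4473$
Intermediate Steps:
$W{\left(M,Y \right)} = -5 + Y$
$C{\left(m \right)} = 1$ ($C{\left(m \right)} = -6 + \left(\left(-5 - 1\right) + \left(8 - -5\right)\right) = -6 + \left(-6 + \left(8 + 5\right)\right) = -6 + \left(-6 + 13\right) = -6 + 7 = 1$)
$\frac{4473}{C{\left(53 \right)}} = \frac{4473}{1} = 4473 \cdot 1 = 4473$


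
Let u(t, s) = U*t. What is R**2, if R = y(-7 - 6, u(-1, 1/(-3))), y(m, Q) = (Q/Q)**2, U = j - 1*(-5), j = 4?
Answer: 1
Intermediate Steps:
U = 9 (U = 4 - 1*(-5) = 4 + 5 = 9)
u(t, s) = 9*t
y(m, Q) = 1 (y(m, Q) = 1**2 = 1)
R = 1
R**2 = 1**2 = 1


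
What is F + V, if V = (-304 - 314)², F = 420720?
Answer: 802644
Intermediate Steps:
V = 381924 (V = (-618)² = 381924)
F + V = 420720 + 381924 = 802644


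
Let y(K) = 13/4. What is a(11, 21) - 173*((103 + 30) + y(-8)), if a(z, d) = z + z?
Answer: -94197/4 ≈ -23549.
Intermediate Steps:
y(K) = 13/4 (y(K) = 13*(1/4) = 13/4)
a(z, d) = 2*z
a(11, 21) - 173*((103 + 30) + y(-8)) = 2*11 - 173*((103 + 30) + 13/4) = 22 - 173*(133 + 13/4) = 22 - 173*545/4 = 22 - 94285/4 = -94197/4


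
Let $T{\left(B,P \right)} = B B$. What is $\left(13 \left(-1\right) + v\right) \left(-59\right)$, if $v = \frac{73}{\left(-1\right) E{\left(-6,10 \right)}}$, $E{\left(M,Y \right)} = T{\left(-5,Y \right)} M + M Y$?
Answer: $\frac{156763}{210} \approx 746.49$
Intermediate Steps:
$T{\left(B,P \right)} = B^{2}$
$E{\left(M,Y \right)} = 25 M + M Y$ ($E{\left(M,Y \right)} = \left(-5\right)^{2} M + M Y = 25 M + M Y$)
$v = \frac{73}{210}$ ($v = \frac{73}{\left(-1\right) \left(- 6 \left(25 + 10\right)\right)} = \frac{73}{\left(-1\right) \left(\left(-6\right) 35\right)} = \frac{73}{\left(-1\right) \left(-210\right)} = \frac{73}{210} \approx 0.34762$)
$\left(13 \left(-1\right) + v\right) \left(-59\right) = \left(13 \left(-1\right) + \frac{73}{210}\right) \left(-59\right) = \left(-13 + \frac{73}{210}\right) \left(-59\right) = \left(- \frac{2657}{210}\right) \left(-59\right) = \frac{156763}{210}$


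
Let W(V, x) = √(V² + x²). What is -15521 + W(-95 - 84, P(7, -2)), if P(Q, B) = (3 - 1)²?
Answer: -15521 + √32057 ≈ -15342.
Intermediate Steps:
P(Q, B) = 4 (P(Q, B) = 2² = 4)
-15521 + W(-95 - 84, P(7, -2)) = -15521 + √((-95 - 84)² + 4²) = -15521 + √((-179)² + 16) = -15521 + √(32041 + 16) = -15521 + √32057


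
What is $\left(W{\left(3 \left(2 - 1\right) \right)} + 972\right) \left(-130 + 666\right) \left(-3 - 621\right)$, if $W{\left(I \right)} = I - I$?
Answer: $-325099008$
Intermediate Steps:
$W{\left(I \right)} = 0$
$\left(W{\left(3 \left(2 - 1\right) \right)} + 972\right) \left(-130 + 666\right) \left(-3 - 621\right) = \left(0 + 972\right) \left(-130 + 666\right) \left(-3 - 621\right) = 972 \cdot 536 \left(-624\right) = 972 \left(-334464\right) = -325099008$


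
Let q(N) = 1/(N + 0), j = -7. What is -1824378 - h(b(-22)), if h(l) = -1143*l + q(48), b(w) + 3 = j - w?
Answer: -86911777/48 ≈ -1.8107e+6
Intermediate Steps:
b(w) = -10 - w (b(w) = -3 + (-7 - w) = -10 - w)
q(N) = 1/N
h(l) = 1/48 - 1143*l (h(l) = -1143*l + 1/48 = 1/48 - 1143*l)
-1824378 - h(b(-22)) = -1824378 - (1/48 - 1143*(-10 - 1*(-22))) = -1824378 - (1/48 - 1143*(-10 + 22)) = -1824378 - (1/48 - 1143*12) = -1824378 - (1/48 - 13716) = -1824378 - 1*(-658367/48) = -1824378 + 658367/48 = -86911777/48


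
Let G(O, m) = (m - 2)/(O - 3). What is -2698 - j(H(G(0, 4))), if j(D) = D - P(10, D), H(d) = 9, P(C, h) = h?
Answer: -2698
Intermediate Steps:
G(O, m) = (-2 + m)/(-3 + O)
j(D) = 0 (j(D) = D - D = 0)
-2698 - j(H(G(0, 4))) = -2698 - 1*0 = -2698 + 0 = -2698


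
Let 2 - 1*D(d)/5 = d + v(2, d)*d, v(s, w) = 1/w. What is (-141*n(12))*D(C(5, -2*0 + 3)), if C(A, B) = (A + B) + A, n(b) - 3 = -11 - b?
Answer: -169200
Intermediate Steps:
n(b) = -8 - b (n(b) = 3 + (-11 - b) = -8 - b)
C(A, B) = B + 2*A
D(d) = 5 - 5*d (D(d) = 10 - 5*(d + d/d) = 10 - 5*(d + 1) = 10 - 5*(1 + d) = 10 + (-5 - 5*d) = 5 - 5*d)
(-141*n(12))*D(C(5, -2*0 + 3)) = (-141*(-8 - 1*12))*(5 - 5*((-2*0 + 3) + 2*5)) = (-141*(-8 - 12))*(5 - 5*((0 + 3) + 10)) = (-141*(-20))*(5 - 5*(3 + 10)) = 2820*(5 - 5*13) = 2820*(5 - 65) = 2820*(-60) = -169200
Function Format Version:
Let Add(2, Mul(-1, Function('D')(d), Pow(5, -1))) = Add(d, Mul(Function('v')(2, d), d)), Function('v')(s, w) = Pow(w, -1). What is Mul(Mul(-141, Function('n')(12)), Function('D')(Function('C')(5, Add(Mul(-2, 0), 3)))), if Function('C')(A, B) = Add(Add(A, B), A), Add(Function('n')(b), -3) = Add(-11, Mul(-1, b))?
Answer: -169200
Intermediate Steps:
Function('n')(b) = Add(-8, Mul(-1, b)) (Function('n')(b) = Add(3, Add(-11, Mul(-1, b))) = Add(-8, Mul(-1, b)))
Function('C')(A, B) = Add(B, Mul(2, A))
Function('D')(d) = Add(5, Mul(-5, d)) (Function('D')(d) = Add(10, Mul(-5, Add(d, Mul(Pow(d, -1), d)))) = Add(10, Mul(-5, Add(d, 1))) = Add(10, Mul(-5, Add(1, d))) = Add(10, Add(-5, Mul(-5, d))) = Add(5, Mul(-5, d)))
Mul(Mul(-141, Function('n')(12)), Function('D')(Function('C')(5, Add(Mul(-2, 0), 3)))) = Mul(Mul(-141, Add(-8, Mul(-1, 12))), Add(5, Mul(-5, Add(Add(Mul(-2, 0), 3), Mul(2, 5))))) = Mul(Mul(-141, Add(-8, -12)), Add(5, Mul(-5, Add(Add(0, 3), 10)))) = Mul(Mul(-141, -20), Add(5, Mul(-5, Add(3, 10)))) = Mul(2820, Add(5, Mul(-5, 13))) = Mul(2820, Add(5, -65)) = Mul(2820, -60) = -169200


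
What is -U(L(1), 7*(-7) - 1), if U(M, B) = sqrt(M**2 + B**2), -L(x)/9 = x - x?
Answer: -50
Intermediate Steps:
L(x) = 0 (L(x) = -9*(x - x) = -9*0 = 0)
U(M, B) = sqrt(B**2 + M**2)
-U(L(1), 7*(-7) - 1) = -sqrt((7*(-7) - 1)**2 + 0**2) = -sqrt((-49 - 1)**2 + 0) = -sqrt((-50)**2 + 0) = -sqrt(2500 + 0) = -sqrt(2500) = -1*50 = -50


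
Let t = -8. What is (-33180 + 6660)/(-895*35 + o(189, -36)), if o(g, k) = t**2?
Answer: 26520/31261 ≈ 0.84834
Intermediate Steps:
o(g, k) = 64 (o(g, k) = (-8)**2 = 64)
(-33180 + 6660)/(-895*35 + o(189, -36)) = (-33180 + 6660)/(-895*35 + 64) = -26520/(-31325 + 64) = -26520/(-31261) = -26520*(-1/31261) = 26520/31261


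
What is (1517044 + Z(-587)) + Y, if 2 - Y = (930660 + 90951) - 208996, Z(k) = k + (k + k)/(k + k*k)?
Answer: 206226291/293 ≈ 7.0384e+5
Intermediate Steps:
Z(k) = k + 2*k/(k + k²) (Z(k) = k + (2*k)/(k + k²) = k + 2*k/(k + k²))
Y = -812613 (Y = 2 - ((930660 + 90951) - 208996) = 2 - (1021611 - 208996) = 2 - 1*812615 = 2 - 812615 = -812613)
(1517044 + Z(-587)) + Y = (1517044 + (2 - 587 + (-587)²)/(1 - 587)) - 812613 = (1517044 + (2 - 587 + 344569)/(-586)) - 812613 = (1517044 - 1/586*343984) - 812613 = (1517044 - 171992/293) - 812613 = 444321900/293 - 812613 = 206226291/293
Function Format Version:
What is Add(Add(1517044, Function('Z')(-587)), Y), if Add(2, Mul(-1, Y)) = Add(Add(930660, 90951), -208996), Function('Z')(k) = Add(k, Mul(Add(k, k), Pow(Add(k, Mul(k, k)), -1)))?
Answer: Rational(206226291, 293) ≈ 7.0384e+5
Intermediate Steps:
Function('Z')(k) = Add(k, Mul(2, k, Pow(Add(k, Pow(k, 2)), -1))) (Function('Z')(k) = Add(k, Mul(Mul(2, k), Pow(Add(k, Pow(k, 2)), -1))) = Add(k, Mul(2, k, Pow(Add(k, Pow(k, 2)), -1))))
Y = -812613 (Y = Add(2, Mul(-1, Add(Add(930660, 90951), -208996))) = Add(2, Mul(-1, Add(1021611, -208996))) = Add(2, Mul(-1, 812615)) = Add(2, -812615) = -812613)
Add(Add(1517044, Function('Z')(-587)), Y) = Add(Add(1517044, Mul(Pow(Add(1, -587), -1), Add(2, -587, Pow(-587, 2)))), -812613) = Add(Add(1517044, Mul(Pow(-586, -1), Add(2, -587, 344569))), -812613) = Add(Add(1517044, Mul(Rational(-1, 586), 343984)), -812613) = Add(Add(1517044, Rational(-171992, 293)), -812613) = Add(Rational(444321900, 293), -812613) = Rational(206226291, 293)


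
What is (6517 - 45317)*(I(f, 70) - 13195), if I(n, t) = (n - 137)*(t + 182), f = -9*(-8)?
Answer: 1147510000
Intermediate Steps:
f = 72
I(n, t) = (-137 + n)*(182 + t)
(6517 - 45317)*(I(f, 70) - 13195) = (6517 - 45317)*((-24934 - 137*70 + 182*72 + 72*70) - 13195) = -38800*((-24934 - 9590 + 13104 + 5040) - 13195) = -38800*(-16380 - 13195) = -38800*(-29575) = 1147510000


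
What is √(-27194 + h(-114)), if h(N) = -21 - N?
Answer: I*√27101 ≈ 164.62*I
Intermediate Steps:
√(-27194 + h(-114)) = √(-27194 + (-21 - 1*(-114))) = √(-27194 + (-21 + 114)) = √(-27194 + 93) = √(-27101) = I*√27101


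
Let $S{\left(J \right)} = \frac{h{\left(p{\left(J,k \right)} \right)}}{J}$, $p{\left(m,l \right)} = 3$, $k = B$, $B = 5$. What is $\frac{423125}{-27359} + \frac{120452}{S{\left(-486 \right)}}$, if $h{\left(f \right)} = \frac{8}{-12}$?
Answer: $\frac{2402379906247}{27359} \approx 8.781 \cdot 10^{7}$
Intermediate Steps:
$k = 5$
$h{\left(f \right)} = - \frac{2}{3}$ ($h{\left(f \right)} = 8 \left(- \frac{1}{12}\right) = - \frac{2}{3}$)
$S{\left(J \right)} = - \frac{2}{3 J}$
$\frac{423125}{-27359} + \frac{120452}{S{\left(-486 \right)}} = \frac{423125}{-27359} + \frac{120452}{\left(- \frac{2}{3}\right) \frac{1}{-486}} = 423125 \left(- \frac{1}{27359}\right) + \frac{120452}{\left(- \frac{2}{3}\right) \left(- \frac{1}{486}\right)} = - \frac{423125}{27359} + 120452 \frac{1}{\frac{1}{729}} = - \frac{423125}{27359} + 120452 \cdot 729 = - \frac{423125}{27359} + 87809508 = \frac{2402379906247}{27359}$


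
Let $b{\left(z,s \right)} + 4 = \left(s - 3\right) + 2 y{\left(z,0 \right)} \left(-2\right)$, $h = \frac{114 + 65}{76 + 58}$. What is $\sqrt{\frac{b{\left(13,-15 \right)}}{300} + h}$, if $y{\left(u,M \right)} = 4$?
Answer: $\frac{14 \sqrt{6231}}{1005} \approx 1.0996$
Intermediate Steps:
$h = \frac{179}{134} \approx 1.3358$
$b{\left(z,s \right)} = -23 + s$ ($b{\left(z,s \right)} = -4 + \left(\left(s - 3\right) + 2 \cdot 4 \left(-2\right)\right) = -4 + \left(\left(-3 + s\right) + 8 \left(-2\right)\right) = -4 + \left(\left(-3 + s\right) - 16\right) = -4 + \left(-19 + s\right) = -23 + s$)
$\sqrt{\frac{b{\left(13,-15 \right)}}{300} + h} = \sqrt{\frac{-23 - 15}{300} + \frac{179}{134}} = \sqrt{\left(-38\right) \frac{1}{300} + \frac{179}{134}} = \sqrt{- \frac{19}{150} + \frac{179}{134}} = \sqrt{\frac{6076}{5025}} = \frac{14 \sqrt{6231}}{1005}$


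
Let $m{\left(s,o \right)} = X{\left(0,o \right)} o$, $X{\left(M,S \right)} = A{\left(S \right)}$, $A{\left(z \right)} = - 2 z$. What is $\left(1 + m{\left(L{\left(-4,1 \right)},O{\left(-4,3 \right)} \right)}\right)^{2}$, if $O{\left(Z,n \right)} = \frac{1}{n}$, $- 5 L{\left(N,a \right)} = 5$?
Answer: $\frac{49}{81} \approx 0.60494$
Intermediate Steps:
$X{\left(M,S \right)} = - 2 S$
$L{\left(N,a \right)} = -1$ ($L{\left(N,a \right)} = \left(- \frac{1}{5}\right) 5 = -1$)
$m{\left(s,o \right)} = - 2 o^{2}$ ($m{\left(s,o \right)} = - 2 o o = - 2 o^{2}$)
$\left(1 + m{\left(L{\left(-4,1 \right)},O{\left(-4,3 \right)} \right)}\right)^{2} = \left(1 - 2 \left(\frac{1}{3}\right)^{2}\right)^{2} = \left(1 - \frac{2}{9}\right)^{2} = \left(\frac{7}{9}\right)^{2} = \frac{49}{81}$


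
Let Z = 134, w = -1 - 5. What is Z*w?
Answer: -804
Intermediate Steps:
w = -6
Z*w = 134*(-6) = -804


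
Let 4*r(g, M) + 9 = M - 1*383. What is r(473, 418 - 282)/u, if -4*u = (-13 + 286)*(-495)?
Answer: -256/135135 ≈ -0.0018944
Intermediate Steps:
r(g, M) = -98 + M/4 (r(g, M) = -9/4 + (M - 1*383)/4 = -9/4 + (M - 383)/4 = -9/4 + (-383 + M)/4 = -9/4 + (-383/4 + M/4) = -98 + M/4)
u = 135135/4 (u = -(-13 + 286)*(-495)/4 = -273*(-495)/4 = -1/4*(-135135) = 135135/4 ≈ 33784.)
r(473, 418 - 282)/u = (-98 + (418 - 282)/4)/(135135/4) = (-98 + (1/4)*136)*(4/135135) = (-98 + 34)*(4/135135) = -64*4/135135 = -256/135135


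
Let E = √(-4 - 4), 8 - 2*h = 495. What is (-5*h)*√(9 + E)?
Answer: 2435*√(9 + 2*I*√2)/2 ≈ 3696.3 + 567.14*I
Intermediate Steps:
h = -487/2 (h = 4 - ½*495 = 4 - 495/2 = -487/2 ≈ -243.50)
E = 2*I*√2 (E = √(-8) = 2*I*√2 ≈ 2.8284*I)
(-5*h)*√(9 + E) = (-5*(-487/2))*√(9 + 2*I*√2) = 2435*√(9 + 2*I*√2)/2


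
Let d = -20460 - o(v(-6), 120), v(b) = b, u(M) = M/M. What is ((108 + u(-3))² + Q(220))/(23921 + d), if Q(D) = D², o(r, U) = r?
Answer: 60281/3467 ≈ 17.387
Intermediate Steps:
u(M) = 1
d = -20454 (d = -20460 - 1*(-6) = -20460 + 6 = -20454)
((108 + u(-3))² + Q(220))/(23921 + d) = ((108 + 1)² + 220²)/(23921 - 20454) = (109² + 48400)/3467 = (11881 + 48400)*(1/3467) = 60281*(1/3467) = 60281/3467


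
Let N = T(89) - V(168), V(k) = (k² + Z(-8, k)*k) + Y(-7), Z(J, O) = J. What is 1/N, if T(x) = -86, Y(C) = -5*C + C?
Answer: -1/26994 ≈ -3.7045e-5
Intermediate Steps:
Y(C) = -4*C
V(k) = 28 + k² - 8*k (V(k) = (k² - 8*k) - 4*(-7) = (k² - 8*k) + 28 = 28 + k² - 8*k)
N = -26994 (N = -86 - (28 + 168² - 8*168) = -86 - (28 + 28224 - 1344) = -86 - 1*26908 = -86 - 26908 = -26994)
1/N = 1/(-26994) = -1/26994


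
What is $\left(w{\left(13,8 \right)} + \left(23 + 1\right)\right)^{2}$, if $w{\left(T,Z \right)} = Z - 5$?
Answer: $729$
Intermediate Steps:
$w{\left(T,Z \right)} = -5 + Z$
$\left(w{\left(13,8 \right)} + \left(23 + 1\right)\right)^{2} = \left(\left(-5 + 8\right) + \left(23 + 1\right)\right)^{2} = \left(3 + 24\right)^{2} = 27^{2} = 729$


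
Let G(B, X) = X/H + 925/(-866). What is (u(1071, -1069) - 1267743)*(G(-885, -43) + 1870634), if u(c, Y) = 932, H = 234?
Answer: -9234869540410444/3897 ≈ -2.3697e+12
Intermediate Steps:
G(B, X) = -925/866 + X/234 (G(B, X) = X/234 + 925/(-866) = X*(1/234) + 925*(-1/866) = X/234 - 925/866 = -925/866 + X/234)
(u(1071, -1069) - 1267743)*(G(-885, -43) + 1870634) = (932 - 1267743)*((-925/866 + (1/234)*(-43)) + 1870634) = -1266811*((-925/866 - 43/234) + 1870634) = -1266811*(-63422/50661 + 1870634) = -1266811*94768125652/50661 = -9234869540410444/3897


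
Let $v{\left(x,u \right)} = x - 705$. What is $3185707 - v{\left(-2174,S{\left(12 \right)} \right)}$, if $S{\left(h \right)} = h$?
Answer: $3188586$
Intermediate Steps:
$v{\left(x,u \right)} = -705 + x$ ($v{\left(x,u \right)} = x - 705 = -705 + x$)
$3185707 - v{\left(-2174,S{\left(12 \right)} \right)} = 3185707 - \left(-705 - 2174\right) = 3185707 - -2879 = 3185707 + 2879 = 3188586$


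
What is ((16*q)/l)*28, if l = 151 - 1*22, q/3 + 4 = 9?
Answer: 2240/43 ≈ 52.093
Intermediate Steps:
q = 15 (q = -12 + 3*9 = -12 + 27 = 15)
l = 129 (l = 151 - 22 = 129)
((16*q)/l)*28 = ((16*15)/129)*28 = (240*(1/129))*28 = (80/43)*28 = 2240/43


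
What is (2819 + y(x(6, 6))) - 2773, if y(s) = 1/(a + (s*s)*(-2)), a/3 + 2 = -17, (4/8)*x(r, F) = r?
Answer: 15869/345 ≈ 45.997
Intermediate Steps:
x(r, F) = 2*r
a = -57 (a = -6 + 3*(-17) = -6 - 51 = -57)
y(s) = 1/(-57 - 2*s²) (y(s) = 1/(-57 + (s*s)*(-2)) = 1/(-57 + s²*(-2)) = 1/(-57 - 2*s²))
(2819 + y(x(6, 6))) - 2773 = (2819 - 1/(57 + 2*(2*6)²)) - 2773 = (2819 - 1/(57 + 2*12²)) - 2773 = (2819 - 1/(57 + 2*144)) - 2773 = (2819 - 1/(57 + 288)) - 2773 = (2819 - 1/345) - 2773 = 972554/345 - 2773 = 15869/345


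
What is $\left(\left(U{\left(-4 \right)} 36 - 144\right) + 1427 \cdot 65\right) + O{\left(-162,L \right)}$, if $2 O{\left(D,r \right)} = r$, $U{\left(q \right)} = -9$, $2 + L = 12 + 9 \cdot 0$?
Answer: $92292$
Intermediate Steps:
$L = 10$ ($L = -2 + \left(12 + 9 \cdot 0\right) = -2 + \left(12 + 0\right) = -2 + 12 = 10$)
$O{\left(D,r \right)} = \frac{r}{2}$
$\left(\left(U{\left(-4 \right)} 36 - 144\right) + 1427 \cdot 65\right) + O{\left(-162,L \right)} = \left(\left(\left(-9\right) 36 - 144\right) + 1427 \cdot 65\right) + \frac{1}{2} \cdot 10 = \left(\left(-324 - 144\right) + 92755\right) + 5 = \left(-468 + 92755\right) + 5 = 92287 + 5 = 92292$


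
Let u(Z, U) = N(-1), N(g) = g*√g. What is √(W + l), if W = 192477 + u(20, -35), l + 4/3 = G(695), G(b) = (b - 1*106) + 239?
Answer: √(1739733 - 9*I)/3 ≈ 439.66 - 0.0011372*I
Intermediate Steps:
G(b) = 133 + b (G(b) = (b - 106) + 239 = (-106 + b) + 239 = 133 + b)
N(g) = g^(3/2)
u(Z, U) = -I (u(Z, U) = (-1)^(3/2) = -I)
l = 2480/3 (l = -4/3 + (133 + 695) = -4/3 + 828 = 2480/3 ≈ 826.67)
W = 192477 - I ≈ 1.9248e+5 - 1.0*I
√(W + l) = √((192477 - I) + 2480/3) = √(579911/3 - I)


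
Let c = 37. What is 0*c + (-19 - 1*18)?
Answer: -37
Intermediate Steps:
0*c + (-19 - 1*18) = 0*37 + (-19 - 1*18) = 0 + (-19 - 18) = 0 - 37 = -37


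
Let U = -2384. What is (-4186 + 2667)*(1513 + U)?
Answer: 1323049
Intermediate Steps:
(-4186 + 2667)*(1513 + U) = (-4186 + 2667)*(1513 - 2384) = -1519*(-871) = 1323049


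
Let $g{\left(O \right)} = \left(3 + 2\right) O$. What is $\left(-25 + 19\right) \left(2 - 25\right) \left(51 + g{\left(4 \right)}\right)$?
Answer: $9798$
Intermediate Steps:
$g{\left(O \right)} = 5 O$
$\left(-25 + 19\right) \left(2 - 25\right) \left(51 + g{\left(4 \right)}\right) = \left(-25 + 19\right) \left(2 - 25\right) \left(51 + 5 \cdot 4\right) = \left(-6\right) \left(-23\right) \left(51 + 20\right) = 138 \cdot 71 = 9798$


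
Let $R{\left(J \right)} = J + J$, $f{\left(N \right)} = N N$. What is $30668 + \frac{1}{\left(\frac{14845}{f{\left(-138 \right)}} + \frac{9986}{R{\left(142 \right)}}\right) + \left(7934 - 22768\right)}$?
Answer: $\frac{613630186027976}{20008810075} \approx 30668.0$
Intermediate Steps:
$f{\left(N \right)} = N^{2}$
$R{\left(J \right)} = 2 J$
$30668 + \frac{1}{\left(\frac{14845}{f{\left(-138 \right)}} + \frac{9986}{R{\left(142 \right)}}\right) + \left(7934 - 22768\right)} = 30668 + \frac{1}{\left(\frac{14845}{\left(-138\right)^{2}} + \frac{9986}{2 \cdot 142}\right) + \left(7934 - 22768\right)} = 30668 + \frac{1}{\left(\frac{14845}{19044} + \frac{9986}{284}\right) - 14834} = 30668 + \frac{1}{\left(14845 \cdot \frac{1}{19044} + 9986 \cdot \frac{1}{284}\right) - 14834} = 30668 + \frac{1}{\left(\frac{14845}{19044} + \frac{4993}{142}\right) - 14834} = 30668 + \frac{1}{\frac{48597341}{1352124} - 14834} = 30668 + \frac{1}{- \frac{20008810075}{1352124}} = 30668 - \frac{1352124}{20008810075} = \frac{613630186027976}{20008810075}$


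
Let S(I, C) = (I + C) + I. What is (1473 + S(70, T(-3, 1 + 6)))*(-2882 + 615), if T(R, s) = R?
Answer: -3649870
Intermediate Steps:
S(I, C) = C + 2*I (S(I, C) = (C + I) + I = C + 2*I)
(1473 + S(70, T(-3, 1 + 6)))*(-2882 + 615) = (1473 + (-3 + 2*70))*(-2882 + 615) = (1473 + (-3 + 140))*(-2267) = (1473 + 137)*(-2267) = 1610*(-2267) = -3649870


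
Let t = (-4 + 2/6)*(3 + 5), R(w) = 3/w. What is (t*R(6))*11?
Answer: -484/3 ≈ -161.33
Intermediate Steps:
t = -88/3 (t = (-4 + 2*(⅙))*8 = (-4 + ⅓)*8 = -11/3*8 = -88/3 ≈ -29.333)
(t*R(6))*11 = -88/6*11 = -88/3*½*11 = -44/3*11 = -484/3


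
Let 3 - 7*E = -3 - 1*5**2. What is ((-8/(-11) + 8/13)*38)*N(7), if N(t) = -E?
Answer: -226176/1001 ≈ -225.95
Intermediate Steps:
E = 31/7 (E = 3/7 - (-3 - 1*5**2)/7 = 3/7 - (-3 - 1*25)/7 = 3/7 - (-3 - 25)/7 = 3/7 - 1/7*(-28) = 3/7 + 4 = 31/7 ≈ 4.4286)
N(t) = -31/7 (N(t) = -1*31/7 = -31/7)
((-8/(-11) + 8/13)*38)*N(7) = ((-8/(-11) + 8/13)*38)*(-31/7) = ((-8*(-1/11) + 8*(1/13))*38)*(-31/7) = ((8/11 + 8/13)*38)*(-31/7) = ((192/143)*38)*(-31/7) = (7296/143)*(-31/7) = -226176/1001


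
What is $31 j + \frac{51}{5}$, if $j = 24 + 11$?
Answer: $\frac{5476}{5} \approx 1095.2$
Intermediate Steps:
$j = 35$
$31 j + \frac{51}{5} = 31 \cdot 35 + \frac{51}{5} = 1085 + 51 \cdot \frac{1}{5} = 1085 + \frac{51}{5} = \frac{5476}{5}$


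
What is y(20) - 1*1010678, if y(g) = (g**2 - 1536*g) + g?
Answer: -1040978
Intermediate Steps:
y(g) = g**2 - 1535*g
y(20) - 1*1010678 = 20*(-1535 + 20) - 1*1010678 = 20*(-1515) - 1010678 = -30300 - 1010678 = -1040978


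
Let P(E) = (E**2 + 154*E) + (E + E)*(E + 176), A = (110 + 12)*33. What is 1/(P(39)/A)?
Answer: 1342/8099 ≈ 0.16570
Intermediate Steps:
A = 4026 (A = 122*33 = 4026)
P(E) = E**2 + 154*E + 2*E*(176 + E) (P(E) = (E**2 + 154*E) + (2*E)*(176 + E) = (E**2 + 154*E) + 2*E*(176 + E) = E**2 + 154*E + 2*E*(176 + E))
1/(P(39)/A) = 1/((39*(506 + 3*39))/4026) = 1/((39*(506 + 117))*(1/4026)) = 1/((39*623)*(1/4026)) = 1/(24297*(1/4026)) = 1/(8099/1342) = 1342/8099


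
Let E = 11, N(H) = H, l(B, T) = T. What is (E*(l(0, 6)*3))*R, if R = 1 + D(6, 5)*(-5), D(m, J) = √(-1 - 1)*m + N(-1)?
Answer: 1188 - 5940*I*√2 ≈ 1188.0 - 8400.4*I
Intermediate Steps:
D(m, J) = -1 + I*m*√2 (D(m, J) = √(-1 - 1)*m - 1 = √(-2)*m - 1 = (I*√2)*m - 1 = I*m*√2 - 1 = -1 + I*m*√2)
R = 6 - 30*I*√2 (R = 1 + (-1 + I*6*√2)*(-5) = 1 + (-1 + 6*I*√2)*(-5) = 1 + (5 - 30*I*√2) = 6 - 30*I*√2 ≈ 6.0 - 42.426*I)
(E*(l(0, 6)*3))*R = (11*(6*3))*(6 - 30*I*√2) = (11*18)*(6 - 30*I*√2) = 198*(6 - 30*I*√2) = 1188 - 5940*I*√2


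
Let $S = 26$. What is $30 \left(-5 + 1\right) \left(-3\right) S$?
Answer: $9360$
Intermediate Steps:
$30 \left(-5 + 1\right) \left(-3\right) S = 30 \left(-5 + 1\right) \left(-3\right) 26 = 30 \left(\left(-4\right) \left(-3\right)\right) 26 = 30 \cdot 12 \cdot 26 = 360 \cdot 26 = 9360$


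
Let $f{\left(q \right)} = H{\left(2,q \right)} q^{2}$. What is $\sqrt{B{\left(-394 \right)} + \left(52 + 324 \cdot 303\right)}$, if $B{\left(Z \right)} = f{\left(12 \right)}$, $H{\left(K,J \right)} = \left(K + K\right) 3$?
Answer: $4 \sqrt{6247} \approx 316.15$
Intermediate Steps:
$H{\left(K,J \right)} = 6 K$ ($H{\left(K,J \right)} = 2 K 3 = 6 K$)
$f{\left(q \right)} = 12 q^{2}$ ($f{\left(q \right)} = 6 \cdot 2 q^{2} = 12 q^{2}$)
$B{\left(Z \right)} = 1728$ ($B{\left(Z \right)} = 12 \cdot 12^{2} = 12 \cdot 144 = 1728$)
$\sqrt{B{\left(-394 \right)} + \left(52 + 324 \cdot 303\right)} = \sqrt{1728 + \left(52 + 324 \cdot 303\right)} = \sqrt{1728 + \left(52 + 98172\right)} = \sqrt{1728 + 98224} = \sqrt{99952} = 4 \sqrt{6247}$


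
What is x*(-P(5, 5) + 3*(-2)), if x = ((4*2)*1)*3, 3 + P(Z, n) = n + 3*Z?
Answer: -552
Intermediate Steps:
P(Z, n) = -3 + n + 3*Z (P(Z, n) = -3 + (n + 3*Z) = -3 + n + 3*Z)
x = 24 (x = (8*1)*3 = 8*3 = 24)
x*(-P(5, 5) + 3*(-2)) = 24*(-(-3 + 5 + 3*5) + 3*(-2)) = 24*(-(-3 + 5 + 15) - 6) = 24*(-1*17 - 6) = 24*(-17 - 6) = 24*(-23) = -552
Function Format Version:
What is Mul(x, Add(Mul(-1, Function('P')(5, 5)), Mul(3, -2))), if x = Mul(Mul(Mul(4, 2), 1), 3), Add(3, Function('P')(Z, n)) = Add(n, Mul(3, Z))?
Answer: -552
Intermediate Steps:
Function('P')(Z, n) = Add(-3, n, Mul(3, Z)) (Function('P')(Z, n) = Add(-3, Add(n, Mul(3, Z))) = Add(-3, n, Mul(3, Z)))
x = 24 (x = Mul(Mul(8, 1), 3) = Mul(8, 3) = 24)
Mul(x, Add(Mul(-1, Function('P')(5, 5)), Mul(3, -2))) = Mul(24, Add(Mul(-1, Add(-3, 5, Mul(3, 5))), Mul(3, -2))) = Mul(24, Add(Mul(-1, Add(-3, 5, 15)), -6)) = Mul(24, Add(Mul(-1, 17), -6)) = Mul(24, Add(-17, -6)) = Mul(24, -23) = -552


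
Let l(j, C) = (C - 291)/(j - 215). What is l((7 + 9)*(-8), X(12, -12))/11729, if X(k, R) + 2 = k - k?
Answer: 293/4023047 ≈ 7.2830e-5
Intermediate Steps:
X(k, R) = -2 (X(k, R) = -2 + (k - k) = -2 + 0 = -2)
l(j, C) = (-291 + C)/(-215 + j)
l((7 + 9)*(-8), X(12, -12))/11729 = ((-291 - 2)/(-215 + (7 + 9)*(-8)))/11729 = (-293/(-215 + 16*(-8)))*(1/11729) = (-293/(-215 - 128))*(1/11729) = (-293/(-343))*(1/11729) = -1/343*(-293)*(1/11729) = (293/343)*(1/11729) = 293/4023047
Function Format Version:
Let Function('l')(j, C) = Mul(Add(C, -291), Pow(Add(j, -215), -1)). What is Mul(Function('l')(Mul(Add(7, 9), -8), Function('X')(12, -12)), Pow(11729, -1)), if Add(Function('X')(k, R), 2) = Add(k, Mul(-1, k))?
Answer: Rational(293, 4023047) ≈ 7.2830e-5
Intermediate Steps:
Function('X')(k, R) = -2 (Function('X')(k, R) = Add(-2, Add(k, Mul(-1, k))) = Add(-2, 0) = -2)
Function('l')(j, C) = Mul(Pow(Add(-215, j), -1), Add(-291, C)) (Function('l')(j, C) = Mul(Add(-291, C), Pow(Add(-215, j), -1)) = Mul(Pow(Add(-215, j), -1), Add(-291, C)))
Mul(Function('l')(Mul(Add(7, 9), -8), Function('X')(12, -12)), Pow(11729, -1)) = Mul(Mul(Pow(Add(-215, Mul(Add(7, 9), -8)), -1), Add(-291, -2)), Pow(11729, -1)) = Mul(Mul(Pow(Add(-215, Mul(16, -8)), -1), -293), Rational(1, 11729)) = Mul(Mul(Pow(Add(-215, -128), -1), -293), Rational(1, 11729)) = Mul(Mul(Pow(-343, -1), -293), Rational(1, 11729)) = Mul(Mul(Rational(-1, 343), -293), Rational(1, 11729)) = Mul(Rational(293, 343), Rational(1, 11729)) = Rational(293, 4023047)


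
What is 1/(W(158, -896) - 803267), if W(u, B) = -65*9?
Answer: -1/803852 ≈ -1.2440e-6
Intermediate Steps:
W(u, B) = -585
1/(W(158, -896) - 803267) = 1/(-585 - 803267) = 1/(-803852) = -1/803852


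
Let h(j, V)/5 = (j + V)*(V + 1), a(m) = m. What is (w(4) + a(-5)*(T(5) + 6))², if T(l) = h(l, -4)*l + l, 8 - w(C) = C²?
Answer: 97344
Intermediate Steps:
w(C) = 8 - C²
h(j, V) = 5*(1 + V)*(V + j) (h(j, V) = 5*((j + V)*(V + 1)) = 5*((V + j)*(1 + V)) = 5*((1 + V)*(V + j)) = 5*(1 + V)*(V + j))
T(l) = l + l*(60 - 15*l) (T(l) = (5*(-4) + 5*l + 5*(-4)² + 5*(-4)*l)*l + l = (-20 + 5*l + 5*16 - 20*l)*l + l = (-20 + 5*l + 80 - 20*l)*l + l = (60 - 15*l)*l + l = l*(60 - 15*l) + l = l + l*(60 - 15*l))
(w(4) + a(-5)*(T(5) + 6))² = ((8 - 1*4²) - 5*(5*(61 - 15*5) + 6))² = ((8 - 1*16) - 5*(5*(61 - 75) + 6))² = ((8 - 16) - 5*(5*(-14) + 6))² = (-8 - 5*(-70 + 6))² = (-8 - 5*(-64))² = (-8 + 320)² = 312² = 97344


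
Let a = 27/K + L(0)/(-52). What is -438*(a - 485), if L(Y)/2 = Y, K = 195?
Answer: 13804008/65 ≈ 2.1237e+5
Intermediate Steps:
L(Y) = 2*Y
a = 9/65 (a = 27/195 + (2*0)/(-52) = 27*(1/195) + 0*(-1/52) = 9/65 + 0 = 9/65 ≈ 0.13846)
-438*(a - 485) = -438*(9/65 - 485) = -438*(-31516/65) = 13804008/65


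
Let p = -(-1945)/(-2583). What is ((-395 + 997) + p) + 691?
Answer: 3337874/2583 ≈ 1292.2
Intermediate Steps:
p = -1945/2583 (p = -(-1945)*(-1)/2583 = -1*1945/2583 = -1945/2583 ≈ -0.75300)
((-395 + 997) + p) + 691 = ((-395 + 997) - 1945/2583) + 691 = (602 - 1945/2583) + 691 = 1553021/2583 + 691 = 3337874/2583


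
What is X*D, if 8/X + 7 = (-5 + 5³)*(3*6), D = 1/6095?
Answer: 8/13122535 ≈ 6.0964e-7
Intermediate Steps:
D = 1/6095 ≈ 0.00016407
X = 8/2153 (X = 8/(-7 + (-5 + 5³)*(3*6)) = 8/(-7 + (-5 + 125)*18) = 8/(-7 + 120*18) = 8/(-7 + 2160) = 8/2153 ≈ 0.0037157)
X*D = (8/2153)*(1/6095) = 8/13122535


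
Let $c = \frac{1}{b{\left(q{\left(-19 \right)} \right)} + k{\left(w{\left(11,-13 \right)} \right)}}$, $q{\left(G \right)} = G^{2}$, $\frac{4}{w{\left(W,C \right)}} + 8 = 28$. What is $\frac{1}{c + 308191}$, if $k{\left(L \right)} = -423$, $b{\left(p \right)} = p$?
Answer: $\frac{62}{19107841} \approx 3.2447 \cdot 10^{-6}$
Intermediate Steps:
$w{\left(W,C \right)} = \frac{1}{5}$ ($w{\left(W,C \right)} = \frac{4}{-8 + 28} = \frac{4}{20} = 4 \cdot \frac{1}{20} = \frac{1}{5}$)
$c = - \frac{1}{62}$ ($c = \frac{1}{\left(-19\right)^{2} - 423} = \frac{1}{361 - 423} = \frac{1}{-62} = - \frac{1}{62} \approx -0.016129$)
$\frac{1}{c + 308191} = \frac{1}{- \frac{1}{62} + 308191} = \frac{1}{\frac{19107841}{62}} = \frac{62}{19107841}$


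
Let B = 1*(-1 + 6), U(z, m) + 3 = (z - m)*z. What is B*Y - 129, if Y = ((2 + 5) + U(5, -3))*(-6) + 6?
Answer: -1419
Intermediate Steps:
U(z, m) = -3 + z*(z - m) (U(z, m) = -3 + (z - m)*z = -3 + z*(z - m))
Y = -258 (Y = ((2 + 5) + (-3 + 5² - 1*(-3)*5))*(-6) + 6 = (7 + (-3 + 25 + 15))*(-6) + 6 = (7 + 37)*(-6) + 6 = 44*(-6) + 6 = -264 + 6 = -258)
B = 5 (B = 1*5 = 5)
B*Y - 129 = 5*(-258) - 129 = -1290 - 129 = -1419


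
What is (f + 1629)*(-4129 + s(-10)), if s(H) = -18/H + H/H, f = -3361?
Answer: 35732892/5 ≈ 7.1466e+6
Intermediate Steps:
s(H) = 1 - 18/H (s(H) = -18/H + 1 = 1 - 18/H)
(f + 1629)*(-4129 + s(-10)) = (-3361 + 1629)*(-4129 + (-18 - 10)/(-10)) = -1732*(-4129 - ⅒*(-28)) = -1732*(-4129 + 14/5) = -1732*(-20631/5) = 35732892/5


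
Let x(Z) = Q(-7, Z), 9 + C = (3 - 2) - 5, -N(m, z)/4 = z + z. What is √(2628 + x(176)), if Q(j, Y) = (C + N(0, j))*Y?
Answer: 2*√2549 ≈ 100.98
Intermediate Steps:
N(m, z) = -8*z (N(m, z) = -4*(z + z) = -8*z)
C = -13 (C = -9 + ((3 - 2) - 5) = -9 + (1 - 5) = -9 - 4 = -13)
Q(j, Y) = Y*(-13 - 8*j) (Q(j, Y) = (-13 - 8*j)*Y = Y*(-13 - 8*j))
x(Z) = 43*Z (x(Z) = -Z*(13 + 8*(-7)) = -Z*(13 - 56) = -1*Z*(-43) = 43*Z)
√(2628 + x(176)) = √(2628 + 43*176) = √(2628 + 7568) = √10196 = 2*√2549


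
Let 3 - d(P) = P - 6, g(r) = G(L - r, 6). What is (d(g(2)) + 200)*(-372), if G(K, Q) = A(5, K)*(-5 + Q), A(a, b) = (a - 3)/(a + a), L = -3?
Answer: -388368/5 ≈ -77674.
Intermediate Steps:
A(a, b) = (-3 + a)/(2*a) (A(a, b) = (-3 + a)/((2*a)) = (-3 + a)*(1/(2*a)) = (-3 + a)/(2*a))
G(K, Q) = -1 + Q/5 (G(K, Q) = ((1/2)*(-3 + 5)/5)*(-5 + Q) = ((1/2)*(1/5)*2)*(-5 + Q) = (-5 + Q)/5 = -1 + Q/5)
g(r) = 1/5 (g(r) = -1 + (1/5)*6 = -1 + 6/5 = 1/5)
d(P) = 9 - P (d(P) = 3 - (P - 6) = 3 - (-6 + P) = 3 + (6 - P) = 9 - P)
(d(g(2)) + 200)*(-372) = ((9 - 1*1/5) + 200)*(-372) = ((9 - 1/5) + 200)*(-372) = (44/5 + 200)*(-372) = (1044/5)*(-372) = -388368/5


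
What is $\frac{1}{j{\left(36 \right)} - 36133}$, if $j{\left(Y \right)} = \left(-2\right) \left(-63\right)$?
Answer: $- \frac{1}{36007} \approx -2.7772 \cdot 10^{-5}$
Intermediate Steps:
$j{\left(Y \right)} = 126$
$\frac{1}{j{\left(36 \right)} - 36133} = \frac{1}{126 - 36133} = \frac{1}{-36007} = - \frac{1}{36007}$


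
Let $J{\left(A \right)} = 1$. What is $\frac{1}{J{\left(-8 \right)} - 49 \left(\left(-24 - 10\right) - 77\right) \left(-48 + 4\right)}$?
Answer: $- \frac{1}{239315} \approx -4.1786 \cdot 10^{-6}$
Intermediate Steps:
$\frac{1}{J{\left(-8 \right)} - 49 \left(\left(-24 - 10\right) - 77\right) \left(-48 + 4\right)} = \frac{1}{1 - 49 \left(\left(-24 - 10\right) - 77\right) \left(-48 + 4\right)} = \frac{1}{1 - 49 \left(-34 - 77\right) \left(-44\right)} = \frac{1}{1 - 49 \left(\left(-111\right) \left(-44\right)\right)} = \frac{1}{1 - 239316} = \frac{1}{-239315} = - \frac{1}{239315}$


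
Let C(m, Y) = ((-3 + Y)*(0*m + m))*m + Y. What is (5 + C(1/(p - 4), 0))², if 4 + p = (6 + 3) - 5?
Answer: 5929/256 ≈ 23.160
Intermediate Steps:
p = 0 (p = -4 + ((6 + 3) - 5) = -4 + (9 - 5) = -4 + 4 = 0)
C(m, Y) = Y + m²*(-3 + Y) (C(m, Y) = ((-3 + Y)*(0 + m))*m + Y = ((-3 + Y)*m)*m + Y = (m*(-3 + Y))*m + Y = m²*(-3 + Y) + Y = Y + m²*(-3 + Y))
(5 + C(1/(p - 4), 0))² = (5 + (0 - 3/(0 - 4)² + 0*(1/(0 - 4))²))² = (5 + (0 - 3*(1/(-4))² + 0*(1/(-4))²))² = (5 + (0 - 3*(-¼)² + 0*(-¼)²))² = (5 + (0 - 3*1/16 + 0*(1/16)))² = (5 + (0 - 3/16 + 0))² = (5 - 3/16)² = (77/16)² = 5929/256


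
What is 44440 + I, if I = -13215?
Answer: 31225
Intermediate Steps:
44440 + I = 44440 - 13215 = 31225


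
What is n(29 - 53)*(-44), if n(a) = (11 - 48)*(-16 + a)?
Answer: -65120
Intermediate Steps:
n(a) = 592 - 37*a (n(a) = -37*(-16 + a) = 592 - 37*a)
n(29 - 53)*(-44) = (592 - 37*(29 - 53))*(-44) = (592 - 37*(-24))*(-44) = (592 + 888)*(-44) = 1480*(-44) = -65120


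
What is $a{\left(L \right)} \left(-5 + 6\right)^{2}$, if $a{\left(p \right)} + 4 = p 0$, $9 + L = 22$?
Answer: $-4$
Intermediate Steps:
$L = 13$ ($L = -9 + 22 = 13$)
$a{\left(p \right)} = -4$ ($a{\left(p \right)} = -4 + p 0 = -4 + 0 = -4$)
$a{\left(L \right)} \left(-5 + 6\right)^{2} = - 4 \left(-5 + 6\right)^{2} = - 4 \cdot 1^{2} = \left(-4\right) 1 = -4$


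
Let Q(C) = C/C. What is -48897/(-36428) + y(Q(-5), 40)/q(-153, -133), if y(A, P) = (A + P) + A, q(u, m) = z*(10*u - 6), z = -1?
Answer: 3193157/2331392 ≈ 1.3696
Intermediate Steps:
q(u, m) = 6 - 10*u (q(u, m) = -(10*u - 6) = -(-6 + 10*u) = 6 - 10*u)
Q(C) = 1
y(A, P) = P + 2*A
-48897/(-36428) + y(Q(-5), 40)/q(-153, -133) = -48897/(-36428) + (40 + 2*1)/(6 - 10*(-153)) = -48897*(-1/36428) + (40 + 2)/(6 + 1530) = 48897/36428 + 42/1536 = 48897/36428 + 42*(1/1536) = 48897/36428 + 7/256 = 3193157/2331392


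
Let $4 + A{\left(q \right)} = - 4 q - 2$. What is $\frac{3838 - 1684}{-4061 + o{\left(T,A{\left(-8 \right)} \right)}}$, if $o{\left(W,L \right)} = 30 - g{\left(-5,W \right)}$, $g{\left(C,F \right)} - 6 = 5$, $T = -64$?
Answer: $- \frac{1077}{2021} \approx -0.5329$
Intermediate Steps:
$A{\left(q \right)} = -6 - 4 q$ ($A{\left(q \right)} = -4 - \left(2 + 4 q\right) = -6 - 4 q$)
$g{\left(C,F \right)} = 11$ ($g{\left(C,F \right)} = 6 + 5 = 11$)
$o{\left(W,L \right)} = 19$ ($o{\left(W,L \right)} = 30 - 11 = 19$)
$\frac{3838 - 1684}{-4061 + o{\left(T,A{\left(-8 \right)} \right)}} = \frac{3838 - 1684}{-4061 + 19} = \frac{2154}{-4042} = 2154 \left(- \frac{1}{4042}\right) = - \frac{1077}{2021}$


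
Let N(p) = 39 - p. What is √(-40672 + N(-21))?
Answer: 2*I*√10153 ≈ 201.52*I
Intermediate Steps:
√(-40672 + N(-21)) = √(-40672 + (39 - 1*(-21))) = √(-40672 + (39 + 21)) = √(-40672 + 60) = √(-40612) = 2*I*√10153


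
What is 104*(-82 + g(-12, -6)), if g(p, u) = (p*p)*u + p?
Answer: -99632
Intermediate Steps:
g(p, u) = p + u*p**2 (g(p, u) = p**2*u + p = u*p**2 + p = p + u*p**2)
104*(-82 + g(-12, -6)) = 104*(-82 - 12*(1 - 12*(-6))) = 104*(-82 - 12*(1 + 72)) = 104*(-82 - 12*73) = 104*(-82 - 876) = 104*(-958) = -99632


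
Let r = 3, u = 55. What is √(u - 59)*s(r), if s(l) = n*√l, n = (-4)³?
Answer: -128*I*√3 ≈ -221.7*I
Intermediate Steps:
n = -64
s(l) = -64*√l
√(u - 59)*s(r) = √(55 - 59)*(-64*√3) = √(-4)*(-64*√3) = (2*I)*(-64*√3) = -128*I*√3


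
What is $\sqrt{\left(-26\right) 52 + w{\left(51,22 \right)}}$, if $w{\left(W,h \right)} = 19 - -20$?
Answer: $i \sqrt{1313} \approx 36.235 i$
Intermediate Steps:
$w{\left(W,h \right)} = 39$ ($w{\left(W,h \right)} = 19 + 20 = 39$)
$\sqrt{\left(-26\right) 52 + w{\left(51,22 \right)}} = \sqrt{\left(-26\right) 52 + 39} = \sqrt{-1352 + 39} = \sqrt{-1313} = i \sqrt{1313}$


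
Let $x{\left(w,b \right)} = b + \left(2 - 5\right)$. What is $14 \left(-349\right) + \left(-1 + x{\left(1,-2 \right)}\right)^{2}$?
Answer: $-4850$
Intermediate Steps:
$x{\left(w,b \right)} = -3 + b$ ($x{\left(w,b \right)} = b - 3 = -3 + b$)
$14 \left(-349\right) + \left(-1 + x{\left(1,-2 \right)}\right)^{2} = 14 \left(-349\right) + \left(-1 - 5\right)^{2} = -4886 + \left(-1 - 5\right)^{2} = -4886 + \left(-6\right)^{2} = -4886 + 36 = -4850$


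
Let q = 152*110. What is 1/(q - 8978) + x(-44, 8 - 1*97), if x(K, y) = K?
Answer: -340647/7742 ≈ -44.000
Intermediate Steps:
q = 16720
1/(q - 8978) + x(-44, 8 - 1*97) = 1/(16720 - 8978) - 44 = 1/7742 - 44 = -340647/7742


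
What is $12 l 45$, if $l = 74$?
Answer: $39960$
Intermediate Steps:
$12 l 45 = 12 \cdot 74 \cdot 45 = 888 \cdot 45 = 39960$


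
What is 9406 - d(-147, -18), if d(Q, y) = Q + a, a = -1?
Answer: 9554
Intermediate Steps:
d(Q, y) = -1 + Q (d(Q, y) = Q - 1 = -1 + Q)
9406 - d(-147, -18) = 9406 - (-1 - 147) = 9406 - 1*(-148) = 9406 + 148 = 9554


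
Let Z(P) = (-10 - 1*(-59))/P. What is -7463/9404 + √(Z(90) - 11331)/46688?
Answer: -7463/9404 + I*√10197410/1400640 ≈ -0.7936 + 0.0022799*I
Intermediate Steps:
Z(P) = 49/P (Z(P) = (-10 + 59)/P = 49/P)
-7463/9404 + √(Z(90) - 11331)/46688 = -7463/9404 + √(49/90 - 11331)/46688 = -7463*1/9404 + √(49*(1/90) - 11331)*(1/46688) = -7463/9404 + √(49/90 - 11331)*(1/46688) = -7463/9404 + √(-1019741/90)*(1/46688) = -7463/9404 + (I*√10197410/30)*(1/46688) = -7463/9404 + I*√10197410/1400640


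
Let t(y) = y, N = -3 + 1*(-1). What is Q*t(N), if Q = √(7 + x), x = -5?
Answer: -4*√2 ≈ -5.6569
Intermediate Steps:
N = -4 (N = -3 - 1 = -4)
Q = √2 (Q = √(7 - 5) = √2 ≈ 1.4142)
Q*t(N) = √2*(-4) = -4*√2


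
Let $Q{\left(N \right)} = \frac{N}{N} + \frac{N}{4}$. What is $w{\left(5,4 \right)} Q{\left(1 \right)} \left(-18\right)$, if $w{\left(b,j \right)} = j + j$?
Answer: $-180$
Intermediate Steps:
$Q{\left(N \right)} = 1 + \frac{N}{4}$ ($Q{\left(N \right)} = 1 + N \frac{1}{4} = 1 + \frac{N}{4}$)
$w{\left(b,j \right)} = 2 j$
$w{\left(5,4 \right)} Q{\left(1 \right)} \left(-18\right) = 2 \cdot 4 \left(1 + \frac{1}{4} \cdot 1\right) \left(-18\right) = 8 \left(1 + \frac{1}{4}\right) \left(-18\right) = 8 \cdot \frac{5}{4} \left(-18\right) = 10 \left(-18\right) = -180$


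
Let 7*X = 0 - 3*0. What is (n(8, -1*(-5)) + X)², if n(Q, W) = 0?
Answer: 0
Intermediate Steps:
X = 0 (X = (0 - 3*0)/7 = (0 + 0)/7 = (⅐)*0 = 0)
(n(8, -1*(-5)) + X)² = (0 + 0)² = 0² = 0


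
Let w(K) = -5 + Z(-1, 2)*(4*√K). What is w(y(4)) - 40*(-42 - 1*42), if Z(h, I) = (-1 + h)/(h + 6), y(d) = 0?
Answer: 3355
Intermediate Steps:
Z(h, I) = (-1 + h)/(6 + h)
w(K) = -5 - 8*√K/5 (w(K) = -5 + ((-1 - 1)/(6 - 1))*(4*√K) = -5 + (-2/5)*(4*√K) = -5 + ((⅕)*(-2))*(4*√K) = -5 - 8*√K/5)
w(y(4)) - 40*(-42 - 1*42) = (-5 - 8*√0/5) - 40*(-42 - 1*42) = (-5 - 8/5*0) - 40*(-42 - 42) = (-5 + 0) - 40*(-84) = -5 + 3360 = 3355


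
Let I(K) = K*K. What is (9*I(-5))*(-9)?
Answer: -2025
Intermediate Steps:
I(K) = K²
(9*I(-5))*(-9) = (9*(-5)²)*(-9) = (9*25)*(-9) = 225*(-9) = -2025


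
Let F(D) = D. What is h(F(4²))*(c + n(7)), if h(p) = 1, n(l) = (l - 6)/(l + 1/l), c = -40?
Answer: -1993/50 ≈ -39.860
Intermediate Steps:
n(l) = (-6 + l)/(l + 1/l)
h(F(4²))*(c + n(7)) = 1*(-40 + 7*(-6 + 7)/(1 + 7²)) = 1*(-40 + 7*1/(1 + 49)) = 1*(-40 + 7*1/50) = 1*(-40 + 7*(1/50)*1) = 1*(-40 + 7/50) = 1*(-1993/50) = -1993/50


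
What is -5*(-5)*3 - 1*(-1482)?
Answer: 1557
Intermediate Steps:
-5*(-5)*3 - 1*(-1482) = 25*3 + 1482 = 75 + 1482 = 1557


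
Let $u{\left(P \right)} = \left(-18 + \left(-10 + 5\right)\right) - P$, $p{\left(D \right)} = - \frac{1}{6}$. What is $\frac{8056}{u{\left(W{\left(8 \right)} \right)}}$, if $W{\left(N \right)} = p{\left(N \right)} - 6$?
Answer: $- \frac{48336}{101} \approx -478.57$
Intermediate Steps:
$p{\left(D \right)} = - \frac{1}{6}$ ($p{\left(D \right)} = \left(-1\right) \frac{1}{6} = - \frac{1}{6}$)
$W{\left(N \right)} = - \frac{37}{6}$ ($W{\left(N \right)} = - \frac{1}{6} - 6 = - \frac{37}{6}$)
$u{\left(P \right)} = -23 - P$ ($u{\left(P \right)} = \left(-18 - 5\right) - P = -23 - P$)
$\frac{8056}{u{\left(W{\left(8 \right)} \right)}} = \frac{8056}{-23 - - \frac{37}{6}} = \frac{8056}{-23 + \frac{37}{6}} = \frac{8056}{- \frac{101}{6}} = 8056 \left(- \frac{6}{101}\right) = - \frac{48336}{101}$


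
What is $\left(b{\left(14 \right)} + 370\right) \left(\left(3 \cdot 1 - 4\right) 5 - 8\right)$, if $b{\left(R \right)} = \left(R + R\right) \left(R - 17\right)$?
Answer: $-3718$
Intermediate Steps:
$b{\left(R \right)} = 2 R \left(-17 + R\right)$
$\left(b{\left(14 \right)} + 370\right) \left(\left(3 \cdot 1 - 4\right) 5 - 8\right) = \left(2 \cdot 14 \left(-17 + 14\right) + 370\right) \left(\left(3 \cdot 1 - 4\right) 5 - 8\right) = \left(2 \cdot 14 \left(-3\right) + 370\right) \left(\left(3 - 4\right) 5 - 8\right) = \left(-84 + 370\right) \left(\left(-1\right) 5 - 8\right) = 286 \left(-5 - 8\right) = 286 \left(-13\right) = -3718$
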